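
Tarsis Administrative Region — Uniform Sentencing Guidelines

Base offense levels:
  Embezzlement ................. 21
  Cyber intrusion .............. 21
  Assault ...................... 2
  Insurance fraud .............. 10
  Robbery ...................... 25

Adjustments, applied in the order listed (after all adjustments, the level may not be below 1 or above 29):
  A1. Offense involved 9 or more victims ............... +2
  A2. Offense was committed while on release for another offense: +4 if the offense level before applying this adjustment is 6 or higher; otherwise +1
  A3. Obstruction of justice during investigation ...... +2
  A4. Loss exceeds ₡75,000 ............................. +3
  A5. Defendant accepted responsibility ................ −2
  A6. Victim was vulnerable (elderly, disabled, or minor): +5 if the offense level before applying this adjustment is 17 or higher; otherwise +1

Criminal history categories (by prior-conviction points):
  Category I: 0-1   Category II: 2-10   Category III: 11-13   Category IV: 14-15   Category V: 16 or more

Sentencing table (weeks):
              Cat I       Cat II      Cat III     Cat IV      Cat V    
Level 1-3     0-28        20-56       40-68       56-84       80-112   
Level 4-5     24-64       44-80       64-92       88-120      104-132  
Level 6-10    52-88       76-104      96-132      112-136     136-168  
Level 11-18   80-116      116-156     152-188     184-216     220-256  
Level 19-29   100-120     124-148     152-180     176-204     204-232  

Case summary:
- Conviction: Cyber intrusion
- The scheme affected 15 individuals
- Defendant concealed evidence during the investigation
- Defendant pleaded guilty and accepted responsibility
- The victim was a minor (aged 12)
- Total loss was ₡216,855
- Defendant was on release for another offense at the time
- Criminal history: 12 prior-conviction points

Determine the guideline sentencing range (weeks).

152-180 weeks

Base offense level for cyber intrusion: 21.
A1 applies: 21 + 2 = 23.
A2 applies (level before this adjustment is 23 ≥ 6, so +4): 23 + 4 = 27.
A3 applies: 27 + 2 = 29.
A4 applies: 29 + 3 = 32.
A5 applies: 32 − 2 = 30.
A6 applies (level before this adjustment is 30 ≥ 17, so +5): 30 + 5 = 35.
Level 35 exceeds the maximum of 29; capped at 29.
Final offense level: 29.
Criminal history: 12 prior points → Category III (11-13).
Level 29 falls in the 19-29 band.
Grid: Level 19-29 × Category III = 152-180 weeks.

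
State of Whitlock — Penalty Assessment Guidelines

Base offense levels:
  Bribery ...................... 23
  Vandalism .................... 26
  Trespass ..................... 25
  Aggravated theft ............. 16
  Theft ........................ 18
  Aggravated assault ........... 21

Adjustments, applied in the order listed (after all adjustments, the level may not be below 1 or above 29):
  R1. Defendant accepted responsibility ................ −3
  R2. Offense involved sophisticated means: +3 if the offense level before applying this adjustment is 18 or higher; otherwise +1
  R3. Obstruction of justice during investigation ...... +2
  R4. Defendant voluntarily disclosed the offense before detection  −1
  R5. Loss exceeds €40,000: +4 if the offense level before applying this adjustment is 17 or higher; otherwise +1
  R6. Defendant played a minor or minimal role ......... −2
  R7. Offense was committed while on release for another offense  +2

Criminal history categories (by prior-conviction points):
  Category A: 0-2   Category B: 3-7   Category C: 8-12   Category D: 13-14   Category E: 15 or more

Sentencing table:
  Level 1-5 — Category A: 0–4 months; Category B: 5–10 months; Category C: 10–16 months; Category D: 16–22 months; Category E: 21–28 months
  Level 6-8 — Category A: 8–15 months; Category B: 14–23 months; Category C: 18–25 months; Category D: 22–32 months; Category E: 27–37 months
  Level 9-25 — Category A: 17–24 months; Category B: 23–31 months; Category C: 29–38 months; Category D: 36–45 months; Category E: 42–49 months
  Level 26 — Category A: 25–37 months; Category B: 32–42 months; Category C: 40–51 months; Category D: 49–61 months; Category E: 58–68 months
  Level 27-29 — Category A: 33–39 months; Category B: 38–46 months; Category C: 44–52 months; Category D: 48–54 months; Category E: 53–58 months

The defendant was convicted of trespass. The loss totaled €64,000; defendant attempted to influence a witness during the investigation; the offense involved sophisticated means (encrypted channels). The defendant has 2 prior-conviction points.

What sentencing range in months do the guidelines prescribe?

Base offense level for trespass: 25.
R1 does not apply.
R2 applies (level before this adjustment is 25 ≥ 18, so +3): 25 + 3 = 28.
R3 applies: 28 + 2 = 30.
R5 applies (level before this adjustment is 30 ≥ 17, so +4): 30 + 4 = 34.
R7 does not apply.
Level 34 exceeds the maximum of 29; capped at 29.
Final offense level: 29.
Criminal history: 2 prior points → Category A (0-2).
Level 29 falls in the 27-29 band.
Grid: Level 27-29 × Category A = 33-39 months.

33-39 months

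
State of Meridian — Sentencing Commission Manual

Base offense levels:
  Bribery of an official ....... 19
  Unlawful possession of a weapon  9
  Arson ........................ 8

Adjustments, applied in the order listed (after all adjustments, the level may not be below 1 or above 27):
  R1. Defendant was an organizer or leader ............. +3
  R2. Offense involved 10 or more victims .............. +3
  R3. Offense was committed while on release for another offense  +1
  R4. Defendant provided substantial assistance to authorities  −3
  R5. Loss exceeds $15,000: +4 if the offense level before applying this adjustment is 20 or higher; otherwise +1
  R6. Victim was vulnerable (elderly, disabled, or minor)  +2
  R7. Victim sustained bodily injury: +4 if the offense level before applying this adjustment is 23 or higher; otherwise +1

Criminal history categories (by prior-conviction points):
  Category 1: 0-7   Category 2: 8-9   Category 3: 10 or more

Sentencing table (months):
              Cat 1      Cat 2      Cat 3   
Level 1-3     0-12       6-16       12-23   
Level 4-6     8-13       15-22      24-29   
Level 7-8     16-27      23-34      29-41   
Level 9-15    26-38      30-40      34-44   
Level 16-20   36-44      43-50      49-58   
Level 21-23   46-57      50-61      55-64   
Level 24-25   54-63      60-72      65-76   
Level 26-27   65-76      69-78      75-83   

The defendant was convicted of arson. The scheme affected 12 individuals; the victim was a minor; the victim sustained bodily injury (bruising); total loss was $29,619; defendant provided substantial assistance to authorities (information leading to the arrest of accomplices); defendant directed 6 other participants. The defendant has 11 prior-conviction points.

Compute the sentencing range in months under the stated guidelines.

Base offense level for arson: 8.
R1 applies: 8 + 3 = 11.
R2 applies: 11 + 3 = 14.
R3 does not apply.
R4 applies: 14 − 3 = 11.
R5 applies (level before this adjustment is 11 < 20, so +1): 11 + 1 = 12.
R6 applies: 12 + 2 = 14.
R7 applies (level before this adjustment is 14 < 23, so +1): 14 + 1 = 15.
Final offense level: 15.
Criminal history: 11 prior points → Category 3 (10+).
Level 15 falls in the 9-15 band.
Grid: Level 9-15 × Category 3 = 34-44 months.

34-44 months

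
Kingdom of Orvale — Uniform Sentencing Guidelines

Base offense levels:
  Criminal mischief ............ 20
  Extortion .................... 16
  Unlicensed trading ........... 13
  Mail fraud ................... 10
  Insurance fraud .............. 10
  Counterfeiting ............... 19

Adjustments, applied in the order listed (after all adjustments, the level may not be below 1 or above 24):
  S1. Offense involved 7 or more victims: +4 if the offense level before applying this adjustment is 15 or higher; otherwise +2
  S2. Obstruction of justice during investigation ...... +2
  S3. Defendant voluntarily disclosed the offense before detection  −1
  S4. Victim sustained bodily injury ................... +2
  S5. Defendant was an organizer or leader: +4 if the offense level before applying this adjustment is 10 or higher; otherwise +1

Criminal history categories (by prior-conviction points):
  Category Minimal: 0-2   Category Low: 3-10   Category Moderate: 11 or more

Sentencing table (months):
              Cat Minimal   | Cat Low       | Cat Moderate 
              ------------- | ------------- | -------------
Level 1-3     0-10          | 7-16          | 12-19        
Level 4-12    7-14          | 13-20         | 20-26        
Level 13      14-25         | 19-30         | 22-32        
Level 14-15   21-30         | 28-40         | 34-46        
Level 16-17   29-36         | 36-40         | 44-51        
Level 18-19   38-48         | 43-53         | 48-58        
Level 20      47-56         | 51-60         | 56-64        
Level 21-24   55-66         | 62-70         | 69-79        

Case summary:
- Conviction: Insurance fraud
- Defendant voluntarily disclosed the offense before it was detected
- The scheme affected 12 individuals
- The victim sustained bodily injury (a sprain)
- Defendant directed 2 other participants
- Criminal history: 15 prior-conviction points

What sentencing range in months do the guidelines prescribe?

44-51 months

Base offense level for insurance fraud: 10.
S1 applies (level before this adjustment is 10 < 15, so +2): 10 + 2 = 12.
S3 applies: 12 − 1 = 11.
S4 applies: 11 + 2 = 13.
S5 applies (level before this adjustment is 13 ≥ 10, so +4): 13 + 4 = 17.
Final offense level: 17.
Criminal history: 15 prior points → Category Moderate (11+).
Level 17 falls in the 16-17 band.
Grid: Level 16-17 × Category Moderate = 44-51 months.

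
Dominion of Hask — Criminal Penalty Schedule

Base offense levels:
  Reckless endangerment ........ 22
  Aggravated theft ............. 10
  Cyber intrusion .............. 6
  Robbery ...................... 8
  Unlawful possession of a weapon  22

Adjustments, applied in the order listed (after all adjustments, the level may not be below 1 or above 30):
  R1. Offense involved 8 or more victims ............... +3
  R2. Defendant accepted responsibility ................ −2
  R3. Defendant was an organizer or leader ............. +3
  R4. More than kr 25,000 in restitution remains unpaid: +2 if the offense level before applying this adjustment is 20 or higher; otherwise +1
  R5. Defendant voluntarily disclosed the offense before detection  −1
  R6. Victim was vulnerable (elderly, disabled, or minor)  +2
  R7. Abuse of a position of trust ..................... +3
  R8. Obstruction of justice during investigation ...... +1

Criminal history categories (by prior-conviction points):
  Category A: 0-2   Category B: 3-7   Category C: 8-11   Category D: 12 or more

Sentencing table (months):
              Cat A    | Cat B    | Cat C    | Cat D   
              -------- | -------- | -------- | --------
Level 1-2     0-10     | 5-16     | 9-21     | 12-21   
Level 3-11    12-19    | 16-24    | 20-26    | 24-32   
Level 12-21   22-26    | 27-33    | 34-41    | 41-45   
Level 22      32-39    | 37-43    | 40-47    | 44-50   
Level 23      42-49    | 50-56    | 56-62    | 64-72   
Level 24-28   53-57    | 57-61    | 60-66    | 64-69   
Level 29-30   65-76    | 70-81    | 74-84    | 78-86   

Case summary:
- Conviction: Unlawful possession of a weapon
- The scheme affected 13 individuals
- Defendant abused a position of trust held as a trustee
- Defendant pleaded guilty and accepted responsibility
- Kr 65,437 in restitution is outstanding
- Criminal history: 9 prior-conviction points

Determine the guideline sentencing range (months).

Base offense level for unlawful possession of a weapon: 22.
R1 applies: 22 + 3 = 25.
R2 applies: 25 − 2 = 23.
R3 does not apply.
R4 applies (level before this adjustment is 23 ≥ 20, so +2): 23 + 2 = 25.
R7 applies: 25 + 3 = 28.
Final offense level: 28.
Criminal history: 9 prior points → Category C (8-11).
Level 28 falls in the 24-28 band.
Grid: Level 24-28 × Category C = 60-66 months.

60-66 months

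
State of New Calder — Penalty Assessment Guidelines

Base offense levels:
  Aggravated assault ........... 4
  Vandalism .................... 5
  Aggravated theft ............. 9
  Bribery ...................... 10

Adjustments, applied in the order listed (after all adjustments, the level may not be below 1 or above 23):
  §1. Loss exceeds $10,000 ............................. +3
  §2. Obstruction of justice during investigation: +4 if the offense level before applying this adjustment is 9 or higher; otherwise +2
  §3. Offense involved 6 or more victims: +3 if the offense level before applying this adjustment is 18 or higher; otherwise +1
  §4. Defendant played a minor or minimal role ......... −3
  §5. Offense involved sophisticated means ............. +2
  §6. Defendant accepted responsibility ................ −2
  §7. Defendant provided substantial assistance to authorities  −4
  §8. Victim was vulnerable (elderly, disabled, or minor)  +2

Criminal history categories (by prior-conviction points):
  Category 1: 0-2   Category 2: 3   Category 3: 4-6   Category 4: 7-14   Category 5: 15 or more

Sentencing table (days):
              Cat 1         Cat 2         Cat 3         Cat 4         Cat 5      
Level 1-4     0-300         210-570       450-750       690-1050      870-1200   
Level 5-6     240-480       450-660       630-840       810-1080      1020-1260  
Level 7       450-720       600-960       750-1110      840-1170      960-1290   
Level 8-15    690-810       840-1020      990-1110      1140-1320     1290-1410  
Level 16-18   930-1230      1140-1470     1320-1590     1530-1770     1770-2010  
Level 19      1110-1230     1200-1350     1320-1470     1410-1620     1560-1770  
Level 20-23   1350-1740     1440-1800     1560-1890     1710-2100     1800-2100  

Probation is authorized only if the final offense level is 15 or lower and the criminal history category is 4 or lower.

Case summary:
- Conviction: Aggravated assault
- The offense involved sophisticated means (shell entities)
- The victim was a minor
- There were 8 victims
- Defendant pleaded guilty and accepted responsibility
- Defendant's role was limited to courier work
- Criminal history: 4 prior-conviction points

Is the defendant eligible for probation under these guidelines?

Yes

Base offense level for aggravated assault: 4.
§3 applies (level before this adjustment is 4 < 18, so +1): 4 + 1 = 5.
§4 applies: 5 − 3 = 2.
§5 applies: 2 + 2 = 4.
§6 applies: 4 − 2 = 2.
§8 applies: 2 + 2 = 4.
Final offense level: 4.
Criminal history: 4 prior points → Category 3 (4-6).
Level 4 falls in the 1-4 band.
Grid: Level 1-4 × Category 3 = 450-750 days.
Probation check: level 4 ≤ 15 and category 3 ≤ 4 → eligible.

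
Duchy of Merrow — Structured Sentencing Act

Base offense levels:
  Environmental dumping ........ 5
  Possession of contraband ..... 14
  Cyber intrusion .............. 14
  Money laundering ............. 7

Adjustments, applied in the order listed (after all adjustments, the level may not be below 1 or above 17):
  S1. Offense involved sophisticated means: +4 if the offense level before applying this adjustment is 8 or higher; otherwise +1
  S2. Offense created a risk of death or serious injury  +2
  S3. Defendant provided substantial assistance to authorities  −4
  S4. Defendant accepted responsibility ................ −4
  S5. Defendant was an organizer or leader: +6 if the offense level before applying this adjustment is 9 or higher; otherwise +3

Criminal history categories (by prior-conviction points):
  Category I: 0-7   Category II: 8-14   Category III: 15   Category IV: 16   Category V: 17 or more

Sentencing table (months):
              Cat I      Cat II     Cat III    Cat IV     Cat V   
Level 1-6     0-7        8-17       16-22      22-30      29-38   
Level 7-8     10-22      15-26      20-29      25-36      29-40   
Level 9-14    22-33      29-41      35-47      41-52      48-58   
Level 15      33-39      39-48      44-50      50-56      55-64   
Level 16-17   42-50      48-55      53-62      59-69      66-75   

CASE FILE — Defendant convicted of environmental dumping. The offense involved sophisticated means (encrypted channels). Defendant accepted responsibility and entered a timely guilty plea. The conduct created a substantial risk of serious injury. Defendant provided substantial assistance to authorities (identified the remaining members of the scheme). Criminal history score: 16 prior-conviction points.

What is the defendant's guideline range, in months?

22-30 months

Base offense level for environmental dumping: 5.
S1 applies (level before this adjustment is 5 < 8, so +1): 5 + 1 = 6.
S2 applies: 6 + 2 = 8.
S3 applies: 8 − 4 = 4.
S4 applies: 4 − 4 = 0.
S5 does not apply.
Level 0 is below the minimum of 1; floored at 1.
Final offense level: 1.
Criminal history: 16 prior points → Category IV (16).
Level 1 falls in the 1-6 band.
Grid: Level 1-6 × Category IV = 22-30 months.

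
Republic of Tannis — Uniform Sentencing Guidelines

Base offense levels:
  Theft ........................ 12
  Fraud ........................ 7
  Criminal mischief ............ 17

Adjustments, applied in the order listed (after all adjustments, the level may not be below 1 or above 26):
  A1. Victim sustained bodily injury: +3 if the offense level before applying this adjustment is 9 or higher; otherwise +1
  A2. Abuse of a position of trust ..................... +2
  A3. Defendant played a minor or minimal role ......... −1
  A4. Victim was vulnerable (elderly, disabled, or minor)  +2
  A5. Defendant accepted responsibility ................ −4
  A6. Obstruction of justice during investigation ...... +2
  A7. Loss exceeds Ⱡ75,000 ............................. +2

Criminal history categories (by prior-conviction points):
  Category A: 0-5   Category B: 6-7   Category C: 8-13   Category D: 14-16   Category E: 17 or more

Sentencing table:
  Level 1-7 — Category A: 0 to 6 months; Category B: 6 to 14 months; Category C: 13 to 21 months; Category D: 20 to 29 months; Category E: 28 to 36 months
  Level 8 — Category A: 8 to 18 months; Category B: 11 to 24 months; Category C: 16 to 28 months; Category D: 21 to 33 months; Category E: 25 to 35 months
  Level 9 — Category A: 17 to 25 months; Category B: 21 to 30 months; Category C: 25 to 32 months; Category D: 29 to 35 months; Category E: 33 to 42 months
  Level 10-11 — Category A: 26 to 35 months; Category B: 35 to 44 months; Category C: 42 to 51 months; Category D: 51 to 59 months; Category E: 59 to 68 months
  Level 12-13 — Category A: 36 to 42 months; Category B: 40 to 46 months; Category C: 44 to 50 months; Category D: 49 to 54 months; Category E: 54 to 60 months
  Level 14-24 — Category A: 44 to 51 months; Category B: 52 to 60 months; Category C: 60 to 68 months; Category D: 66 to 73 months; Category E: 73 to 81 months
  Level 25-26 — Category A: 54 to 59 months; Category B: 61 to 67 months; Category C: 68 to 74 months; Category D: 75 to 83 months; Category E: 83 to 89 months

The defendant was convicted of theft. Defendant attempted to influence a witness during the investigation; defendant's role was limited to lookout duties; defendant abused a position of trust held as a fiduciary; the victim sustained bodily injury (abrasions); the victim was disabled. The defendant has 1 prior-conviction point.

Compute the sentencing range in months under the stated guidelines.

Base offense level for theft: 12.
A1 applies (level before this adjustment is 12 ≥ 9, so +3): 12 + 3 = 15.
A2 applies: 15 + 2 = 17.
A3 applies: 17 − 1 = 16.
A4 applies: 16 + 2 = 18.
A6 applies: 18 + 2 = 20.
A7 does not apply.
Final offense level: 20.
Criminal history: 1 prior point → Category A (0-5).
Level 20 falls in the 14-24 band.
Grid: Level 14-24 × Category A = 44-51 months.

44-51 months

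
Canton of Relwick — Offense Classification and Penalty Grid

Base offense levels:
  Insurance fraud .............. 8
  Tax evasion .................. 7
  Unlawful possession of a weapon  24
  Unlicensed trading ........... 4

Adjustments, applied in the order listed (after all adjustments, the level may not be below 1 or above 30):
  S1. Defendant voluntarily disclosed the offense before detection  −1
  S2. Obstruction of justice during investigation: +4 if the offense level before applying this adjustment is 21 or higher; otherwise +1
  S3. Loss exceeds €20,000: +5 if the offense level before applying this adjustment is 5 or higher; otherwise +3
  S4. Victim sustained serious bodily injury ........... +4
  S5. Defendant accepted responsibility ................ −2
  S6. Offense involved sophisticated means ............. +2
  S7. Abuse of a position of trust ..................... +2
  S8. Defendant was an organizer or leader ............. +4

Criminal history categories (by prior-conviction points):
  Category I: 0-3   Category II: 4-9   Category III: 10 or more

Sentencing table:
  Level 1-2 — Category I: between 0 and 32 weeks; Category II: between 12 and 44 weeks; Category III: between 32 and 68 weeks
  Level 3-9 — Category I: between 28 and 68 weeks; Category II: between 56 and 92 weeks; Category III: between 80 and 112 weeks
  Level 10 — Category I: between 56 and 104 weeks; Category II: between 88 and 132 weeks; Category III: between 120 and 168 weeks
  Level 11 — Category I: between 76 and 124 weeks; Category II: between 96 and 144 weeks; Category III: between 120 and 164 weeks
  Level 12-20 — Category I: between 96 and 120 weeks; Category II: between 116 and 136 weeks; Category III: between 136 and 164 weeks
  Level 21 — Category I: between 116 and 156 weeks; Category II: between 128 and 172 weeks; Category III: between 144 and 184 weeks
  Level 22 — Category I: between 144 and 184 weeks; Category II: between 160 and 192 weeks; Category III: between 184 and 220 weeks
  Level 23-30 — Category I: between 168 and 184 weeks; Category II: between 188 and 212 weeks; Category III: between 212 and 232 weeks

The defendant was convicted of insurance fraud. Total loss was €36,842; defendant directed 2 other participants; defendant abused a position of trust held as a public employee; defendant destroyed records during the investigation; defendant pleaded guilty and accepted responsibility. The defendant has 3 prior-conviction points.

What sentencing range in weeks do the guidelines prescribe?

Base offense level for insurance fraud: 8.
S2 applies (level before this adjustment is 8 < 21, so +1): 8 + 1 = 9.
S3 applies (level before this adjustment is 9 ≥ 5, so +5): 9 + 5 = 14.
S5 applies: 14 − 2 = 12.
S7 applies: 12 + 2 = 14.
S8 applies: 14 + 4 = 18.
Final offense level: 18.
Criminal history: 3 prior points → Category I (0-3).
Level 18 falls in the 12-20 band.
Grid: Level 12-20 × Category I = 96-120 weeks.

96-120 weeks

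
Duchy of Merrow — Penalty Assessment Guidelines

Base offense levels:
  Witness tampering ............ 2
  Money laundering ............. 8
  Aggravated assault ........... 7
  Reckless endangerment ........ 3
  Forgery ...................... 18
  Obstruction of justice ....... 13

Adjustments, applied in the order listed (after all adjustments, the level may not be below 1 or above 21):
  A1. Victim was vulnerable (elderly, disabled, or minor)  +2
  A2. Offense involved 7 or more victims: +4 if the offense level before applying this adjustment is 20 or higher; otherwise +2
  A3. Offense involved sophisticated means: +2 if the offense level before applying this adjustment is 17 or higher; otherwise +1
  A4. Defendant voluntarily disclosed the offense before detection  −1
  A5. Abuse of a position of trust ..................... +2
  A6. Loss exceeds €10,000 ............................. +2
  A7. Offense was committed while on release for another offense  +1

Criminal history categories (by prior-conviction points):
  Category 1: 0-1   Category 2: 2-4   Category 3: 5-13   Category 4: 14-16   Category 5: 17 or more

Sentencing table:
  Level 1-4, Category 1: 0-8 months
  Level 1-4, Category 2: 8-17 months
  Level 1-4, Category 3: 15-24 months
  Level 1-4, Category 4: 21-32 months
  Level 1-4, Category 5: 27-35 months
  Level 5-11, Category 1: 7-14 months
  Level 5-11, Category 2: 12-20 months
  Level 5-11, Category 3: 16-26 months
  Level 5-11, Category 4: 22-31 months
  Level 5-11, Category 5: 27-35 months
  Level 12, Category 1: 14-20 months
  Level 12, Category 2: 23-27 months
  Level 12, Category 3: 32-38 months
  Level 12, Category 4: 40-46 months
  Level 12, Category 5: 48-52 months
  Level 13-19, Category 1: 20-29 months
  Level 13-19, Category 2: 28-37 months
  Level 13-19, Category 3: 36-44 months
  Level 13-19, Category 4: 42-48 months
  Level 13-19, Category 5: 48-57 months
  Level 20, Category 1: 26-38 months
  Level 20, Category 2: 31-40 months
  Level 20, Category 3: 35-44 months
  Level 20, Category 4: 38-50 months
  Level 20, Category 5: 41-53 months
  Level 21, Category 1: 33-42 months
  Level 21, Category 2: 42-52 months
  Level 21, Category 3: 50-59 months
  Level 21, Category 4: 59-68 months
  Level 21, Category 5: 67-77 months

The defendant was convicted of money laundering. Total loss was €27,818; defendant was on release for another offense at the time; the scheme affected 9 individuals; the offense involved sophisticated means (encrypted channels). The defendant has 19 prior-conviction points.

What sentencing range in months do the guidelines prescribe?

48-57 months

Base offense level for money laundering: 8.
A1 does not apply.
A2 applies (level before this adjustment is 8 < 20, so +2): 8 + 2 = 10.
A3 applies (level before this adjustment is 10 < 17, so +1): 10 + 1 = 11.
A5 does not apply.
A6 applies: 11 + 2 = 13.
A7 applies: 13 + 1 = 14.
Final offense level: 14.
Criminal history: 19 prior points → Category 5 (17+).
Level 14 falls in the 13-19 band.
Grid: Level 13-19 × Category 5 = 48-57 months.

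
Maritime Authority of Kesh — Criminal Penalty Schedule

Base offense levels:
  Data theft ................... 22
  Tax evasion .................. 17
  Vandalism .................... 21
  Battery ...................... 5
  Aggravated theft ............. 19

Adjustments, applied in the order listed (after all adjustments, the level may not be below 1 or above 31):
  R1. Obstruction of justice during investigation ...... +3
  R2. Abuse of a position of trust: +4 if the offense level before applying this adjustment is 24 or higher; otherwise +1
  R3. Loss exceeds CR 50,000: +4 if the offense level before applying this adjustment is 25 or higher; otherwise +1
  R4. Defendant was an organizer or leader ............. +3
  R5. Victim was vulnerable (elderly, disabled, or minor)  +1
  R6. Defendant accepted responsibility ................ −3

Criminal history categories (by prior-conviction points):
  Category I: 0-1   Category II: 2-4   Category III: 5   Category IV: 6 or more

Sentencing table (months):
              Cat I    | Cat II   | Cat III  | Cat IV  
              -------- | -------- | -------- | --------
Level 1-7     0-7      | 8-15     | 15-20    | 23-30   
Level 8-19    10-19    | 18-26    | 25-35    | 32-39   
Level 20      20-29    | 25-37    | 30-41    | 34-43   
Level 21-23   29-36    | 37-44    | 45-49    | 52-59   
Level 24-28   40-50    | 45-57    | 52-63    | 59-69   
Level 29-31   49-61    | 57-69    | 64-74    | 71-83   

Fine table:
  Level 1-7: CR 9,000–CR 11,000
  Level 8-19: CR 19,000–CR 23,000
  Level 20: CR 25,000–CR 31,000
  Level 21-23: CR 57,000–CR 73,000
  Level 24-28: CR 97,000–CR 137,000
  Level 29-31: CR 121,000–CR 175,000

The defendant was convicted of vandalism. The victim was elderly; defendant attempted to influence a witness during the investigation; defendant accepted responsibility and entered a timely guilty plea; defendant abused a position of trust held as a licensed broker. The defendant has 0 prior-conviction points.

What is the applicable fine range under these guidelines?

Base offense level for vandalism: 21.
R1 applies: 21 + 3 = 24.
R2 applies (level before this adjustment is 24 ≥ 24, so +4): 24 + 4 = 28.
R3 does not apply.
R4 does not apply.
R5 applies: 28 + 1 = 29.
R6 applies: 29 − 3 = 26.
Final offense level: 26.
Level 26 falls in the 24-28 band.
Fine table: Level 24-28 → CR 97,000–CR 137,000.

CR 97,000–CR 137,000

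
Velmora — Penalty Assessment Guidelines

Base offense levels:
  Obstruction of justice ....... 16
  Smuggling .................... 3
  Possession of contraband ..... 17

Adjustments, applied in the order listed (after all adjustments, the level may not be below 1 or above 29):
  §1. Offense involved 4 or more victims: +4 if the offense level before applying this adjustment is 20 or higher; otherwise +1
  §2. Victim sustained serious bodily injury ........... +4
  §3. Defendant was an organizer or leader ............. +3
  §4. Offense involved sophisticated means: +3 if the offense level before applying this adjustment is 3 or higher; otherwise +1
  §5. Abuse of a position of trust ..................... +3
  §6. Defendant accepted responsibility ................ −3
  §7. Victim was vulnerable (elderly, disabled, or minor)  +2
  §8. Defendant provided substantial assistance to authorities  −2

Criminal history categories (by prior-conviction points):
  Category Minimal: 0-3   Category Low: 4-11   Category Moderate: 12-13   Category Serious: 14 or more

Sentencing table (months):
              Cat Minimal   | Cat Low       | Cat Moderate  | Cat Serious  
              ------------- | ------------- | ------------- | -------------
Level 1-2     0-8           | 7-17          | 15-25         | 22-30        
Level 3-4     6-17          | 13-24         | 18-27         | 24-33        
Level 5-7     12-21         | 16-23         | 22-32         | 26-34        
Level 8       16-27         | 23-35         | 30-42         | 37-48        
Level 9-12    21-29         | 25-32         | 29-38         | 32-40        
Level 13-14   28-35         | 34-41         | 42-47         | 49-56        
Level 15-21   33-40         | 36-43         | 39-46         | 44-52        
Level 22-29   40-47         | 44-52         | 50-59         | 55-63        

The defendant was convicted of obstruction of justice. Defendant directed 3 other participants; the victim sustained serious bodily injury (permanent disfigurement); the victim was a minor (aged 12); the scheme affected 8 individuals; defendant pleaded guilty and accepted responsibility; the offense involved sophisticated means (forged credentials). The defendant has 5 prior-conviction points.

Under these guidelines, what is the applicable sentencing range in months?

44-52 months

Base offense level for obstruction of justice: 16.
§1 applies (level before this adjustment is 16 < 20, so +1): 16 + 1 = 17.
§2 applies: 17 + 4 = 21.
§3 applies: 21 + 3 = 24.
§4 applies (level before this adjustment is 24 ≥ 3, so +3): 24 + 3 = 27.
§6 applies: 27 − 3 = 24.
§7 applies: 24 + 2 = 26.
Final offense level: 26.
Criminal history: 5 prior points → Category Low (4-11).
Level 26 falls in the 22-29 band.
Grid: Level 22-29 × Category Low = 44-52 months.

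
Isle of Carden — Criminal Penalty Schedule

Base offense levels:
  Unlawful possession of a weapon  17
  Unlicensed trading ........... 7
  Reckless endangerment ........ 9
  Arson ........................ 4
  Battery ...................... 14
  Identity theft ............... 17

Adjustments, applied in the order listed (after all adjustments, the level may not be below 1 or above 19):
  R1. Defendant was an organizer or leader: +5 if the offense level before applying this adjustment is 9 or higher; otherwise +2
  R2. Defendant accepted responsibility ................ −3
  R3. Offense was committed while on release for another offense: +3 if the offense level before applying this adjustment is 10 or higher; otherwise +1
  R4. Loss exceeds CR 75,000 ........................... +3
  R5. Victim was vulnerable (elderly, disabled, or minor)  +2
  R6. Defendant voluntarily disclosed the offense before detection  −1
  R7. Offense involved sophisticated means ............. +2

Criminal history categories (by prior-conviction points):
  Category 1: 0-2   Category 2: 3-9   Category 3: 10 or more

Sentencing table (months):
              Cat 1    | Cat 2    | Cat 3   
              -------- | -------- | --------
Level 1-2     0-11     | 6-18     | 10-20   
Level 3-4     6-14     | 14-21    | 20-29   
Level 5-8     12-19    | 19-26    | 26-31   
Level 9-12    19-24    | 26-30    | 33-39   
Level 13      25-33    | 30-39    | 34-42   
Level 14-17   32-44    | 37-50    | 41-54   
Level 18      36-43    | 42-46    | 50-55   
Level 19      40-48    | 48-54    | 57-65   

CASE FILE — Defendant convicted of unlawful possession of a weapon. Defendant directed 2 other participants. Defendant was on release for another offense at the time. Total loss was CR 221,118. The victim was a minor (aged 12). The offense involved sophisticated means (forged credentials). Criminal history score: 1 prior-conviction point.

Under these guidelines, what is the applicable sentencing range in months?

40-48 months

Base offense level for unlawful possession of a weapon: 17.
R1 applies (level before this adjustment is 17 ≥ 9, so +5): 17 + 5 = 22.
R3 applies (level before this adjustment is 22 ≥ 10, so +3): 22 + 3 = 25.
R4 applies: 25 + 3 = 28.
R5 applies: 28 + 2 = 30.
R7 applies: 30 + 2 = 32.
Level 32 exceeds the maximum of 19; capped at 19.
Final offense level: 19.
Criminal history: 1 prior point → Category 1 (0-2).
Level 19 falls in the 19 band.
Grid: Level 19 × Category 1 = 40-48 months.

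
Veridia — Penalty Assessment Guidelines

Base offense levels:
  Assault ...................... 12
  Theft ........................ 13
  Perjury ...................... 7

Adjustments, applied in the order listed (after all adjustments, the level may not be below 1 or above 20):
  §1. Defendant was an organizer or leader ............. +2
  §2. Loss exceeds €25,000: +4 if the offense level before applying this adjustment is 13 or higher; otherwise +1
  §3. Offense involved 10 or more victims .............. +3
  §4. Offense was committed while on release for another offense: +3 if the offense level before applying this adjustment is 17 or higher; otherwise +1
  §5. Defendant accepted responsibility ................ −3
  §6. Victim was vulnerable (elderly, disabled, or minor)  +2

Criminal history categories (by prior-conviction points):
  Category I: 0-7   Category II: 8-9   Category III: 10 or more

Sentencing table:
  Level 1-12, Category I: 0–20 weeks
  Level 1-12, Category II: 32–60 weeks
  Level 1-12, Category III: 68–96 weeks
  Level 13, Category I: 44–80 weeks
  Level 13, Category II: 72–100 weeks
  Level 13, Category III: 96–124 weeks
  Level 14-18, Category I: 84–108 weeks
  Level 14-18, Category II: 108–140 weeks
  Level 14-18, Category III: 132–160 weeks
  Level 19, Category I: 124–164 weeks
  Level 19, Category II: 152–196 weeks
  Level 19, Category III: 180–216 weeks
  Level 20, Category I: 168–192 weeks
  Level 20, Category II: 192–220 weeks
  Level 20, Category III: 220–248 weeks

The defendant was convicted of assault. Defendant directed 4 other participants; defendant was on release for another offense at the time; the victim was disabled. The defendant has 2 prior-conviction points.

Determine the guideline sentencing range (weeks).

84-108 weeks

Base offense level for assault: 12.
§1 applies: 12 + 2 = 14.
§2 does not apply.
§4 applies (level before this adjustment is 14 < 17, so +1): 14 + 1 = 15.
§6 applies: 15 + 2 = 17.
Final offense level: 17.
Criminal history: 2 prior points → Category I (0-7).
Level 17 falls in the 14-18 band.
Grid: Level 14-18 × Category I = 84-108 weeks.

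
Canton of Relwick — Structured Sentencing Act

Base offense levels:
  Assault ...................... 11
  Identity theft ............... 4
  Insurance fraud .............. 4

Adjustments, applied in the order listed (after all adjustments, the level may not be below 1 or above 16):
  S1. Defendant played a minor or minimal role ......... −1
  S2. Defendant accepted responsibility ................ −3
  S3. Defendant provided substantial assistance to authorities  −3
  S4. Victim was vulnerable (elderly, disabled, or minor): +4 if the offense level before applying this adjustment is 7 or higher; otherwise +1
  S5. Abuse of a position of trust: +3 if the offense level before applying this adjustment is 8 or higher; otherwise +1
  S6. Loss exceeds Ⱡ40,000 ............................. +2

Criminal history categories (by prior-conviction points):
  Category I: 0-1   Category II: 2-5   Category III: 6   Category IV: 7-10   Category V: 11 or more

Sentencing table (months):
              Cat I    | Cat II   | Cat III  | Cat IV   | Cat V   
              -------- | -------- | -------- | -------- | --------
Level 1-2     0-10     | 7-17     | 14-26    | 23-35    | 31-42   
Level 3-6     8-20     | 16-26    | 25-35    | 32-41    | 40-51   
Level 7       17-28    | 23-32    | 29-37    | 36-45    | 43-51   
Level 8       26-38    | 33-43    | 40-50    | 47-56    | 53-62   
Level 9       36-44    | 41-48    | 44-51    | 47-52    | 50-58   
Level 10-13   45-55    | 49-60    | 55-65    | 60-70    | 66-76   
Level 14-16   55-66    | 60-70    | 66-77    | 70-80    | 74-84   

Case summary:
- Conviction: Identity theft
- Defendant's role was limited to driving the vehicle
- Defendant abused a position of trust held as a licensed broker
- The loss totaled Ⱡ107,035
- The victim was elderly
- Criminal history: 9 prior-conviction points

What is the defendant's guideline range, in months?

Base offense level for identity theft: 4.
S1 applies: 4 − 1 = 3.
S2 does not apply.
S4 applies (level before this adjustment is 3 < 7, so +1): 3 + 1 = 4.
S5 applies (level before this adjustment is 4 < 8, so +1): 4 + 1 = 5.
S6 applies: 5 + 2 = 7.
Final offense level: 7.
Criminal history: 9 prior points → Category IV (7-10).
Level 7 falls in the 7 band.
Grid: Level 7 × Category IV = 36-45 months.

36-45 months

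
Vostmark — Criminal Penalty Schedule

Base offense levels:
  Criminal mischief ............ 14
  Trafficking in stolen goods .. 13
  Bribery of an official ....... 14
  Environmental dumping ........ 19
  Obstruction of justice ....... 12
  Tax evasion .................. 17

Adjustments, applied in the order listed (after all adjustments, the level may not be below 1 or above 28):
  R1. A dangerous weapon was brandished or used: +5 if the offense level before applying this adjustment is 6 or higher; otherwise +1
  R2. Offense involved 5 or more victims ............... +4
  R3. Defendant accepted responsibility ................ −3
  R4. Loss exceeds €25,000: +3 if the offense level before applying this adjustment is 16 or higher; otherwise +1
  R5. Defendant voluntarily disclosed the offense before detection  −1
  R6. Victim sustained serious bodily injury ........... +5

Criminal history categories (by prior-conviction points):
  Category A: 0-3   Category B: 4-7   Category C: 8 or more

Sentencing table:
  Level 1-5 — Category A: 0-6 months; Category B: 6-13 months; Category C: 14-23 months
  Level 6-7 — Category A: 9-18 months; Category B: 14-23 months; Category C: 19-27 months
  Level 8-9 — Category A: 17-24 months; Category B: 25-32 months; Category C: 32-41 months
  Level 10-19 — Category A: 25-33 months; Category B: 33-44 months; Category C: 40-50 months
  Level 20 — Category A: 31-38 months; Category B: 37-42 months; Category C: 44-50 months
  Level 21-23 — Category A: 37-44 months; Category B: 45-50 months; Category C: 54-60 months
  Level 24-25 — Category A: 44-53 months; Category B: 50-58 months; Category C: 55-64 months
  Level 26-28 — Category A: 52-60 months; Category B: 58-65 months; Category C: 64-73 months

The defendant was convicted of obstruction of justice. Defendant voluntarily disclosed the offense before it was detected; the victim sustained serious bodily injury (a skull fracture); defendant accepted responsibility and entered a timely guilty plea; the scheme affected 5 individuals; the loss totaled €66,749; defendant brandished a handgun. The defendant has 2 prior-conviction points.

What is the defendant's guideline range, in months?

44-53 months

Base offense level for obstruction of justice: 12.
R1 applies (level before this adjustment is 12 ≥ 6, so +5): 12 + 5 = 17.
R2 applies: 17 + 4 = 21.
R3 applies: 21 − 3 = 18.
R4 applies (level before this adjustment is 18 ≥ 16, so +3): 18 + 3 = 21.
R5 applies: 21 − 1 = 20.
R6 applies: 20 + 5 = 25.
Final offense level: 25.
Criminal history: 2 prior points → Category A (0-3).
Level 25 falls in the 24-25 band.
Grid: Level 24-25 × Category A = 44-53 months.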